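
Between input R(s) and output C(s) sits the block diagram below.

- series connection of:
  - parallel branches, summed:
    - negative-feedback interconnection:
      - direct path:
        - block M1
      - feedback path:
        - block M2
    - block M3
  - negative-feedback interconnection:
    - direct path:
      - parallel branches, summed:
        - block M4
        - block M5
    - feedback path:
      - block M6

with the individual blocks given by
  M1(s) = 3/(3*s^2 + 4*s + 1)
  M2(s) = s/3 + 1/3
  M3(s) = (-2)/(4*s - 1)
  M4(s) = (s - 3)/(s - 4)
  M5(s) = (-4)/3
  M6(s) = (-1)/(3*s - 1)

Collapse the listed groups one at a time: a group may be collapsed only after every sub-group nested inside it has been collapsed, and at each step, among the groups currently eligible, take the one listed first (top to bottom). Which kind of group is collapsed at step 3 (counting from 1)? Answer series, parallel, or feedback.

The answer is parallel.

Reasoning:
Step 1 - apply the feedback formula to M1, M2
Step 2 - add [M1/(1+M1*M2)], M3 (parallel)
Step 3 - reduce the parallel group M4, M5
Step 4 - apply the feedback formula to (M4+M5), M6
Step 5 - cascade ([M1/(1+M1*M2)]+M3), [(M4+M5)/(1+(M4+M5)*M6)]
Step 3: parallel.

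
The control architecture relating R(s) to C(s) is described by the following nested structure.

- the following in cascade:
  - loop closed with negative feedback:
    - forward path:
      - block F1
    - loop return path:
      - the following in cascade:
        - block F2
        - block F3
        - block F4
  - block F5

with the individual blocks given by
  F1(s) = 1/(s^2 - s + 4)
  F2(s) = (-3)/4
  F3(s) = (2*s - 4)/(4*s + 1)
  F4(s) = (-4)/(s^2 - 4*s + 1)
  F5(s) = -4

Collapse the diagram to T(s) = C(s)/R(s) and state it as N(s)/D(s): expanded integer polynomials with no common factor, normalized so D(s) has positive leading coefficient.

Reducing step by step:

(1) multiply F2, F3, F4 (series) -> (6*s - 12)/(4*s^3 - 15*s^2 + 1)
(2) feedback reduction of F1, (F2*F3*F4) -> (4*s^3 - 15*s^2 + 1)/(4*s^5 - 19*s^4 + 31*s^3 - 59*s^2 + 5*s - 8)
(3) multiply [F1/(1+F1*(F2*F3*F4))], F5 (series): this yields T(s), and no further normalization is needed

Answer: (-16*s^3 + 60*s^2 - 4)/(4*s^5 - 19*s^4 + 31*s^3 - 59*s^2 + 5*s - 8)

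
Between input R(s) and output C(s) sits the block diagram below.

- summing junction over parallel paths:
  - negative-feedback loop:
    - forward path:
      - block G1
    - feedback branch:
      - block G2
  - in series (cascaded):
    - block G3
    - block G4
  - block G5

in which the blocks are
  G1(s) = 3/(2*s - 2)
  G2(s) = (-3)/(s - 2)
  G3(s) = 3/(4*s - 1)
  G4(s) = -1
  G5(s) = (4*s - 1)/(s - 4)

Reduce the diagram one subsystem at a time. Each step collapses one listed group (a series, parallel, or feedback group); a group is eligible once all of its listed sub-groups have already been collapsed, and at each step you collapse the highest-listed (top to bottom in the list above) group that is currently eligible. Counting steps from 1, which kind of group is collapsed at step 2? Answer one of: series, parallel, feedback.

[1] collapse the loop (G1 forward, G2 return)
[2] cascade G3, G4
[3] sum the parallel branches [G1/(1+G1*G2)], (G3*G4), G5
The group at step 2 is a series group.

Therefore the answer is series.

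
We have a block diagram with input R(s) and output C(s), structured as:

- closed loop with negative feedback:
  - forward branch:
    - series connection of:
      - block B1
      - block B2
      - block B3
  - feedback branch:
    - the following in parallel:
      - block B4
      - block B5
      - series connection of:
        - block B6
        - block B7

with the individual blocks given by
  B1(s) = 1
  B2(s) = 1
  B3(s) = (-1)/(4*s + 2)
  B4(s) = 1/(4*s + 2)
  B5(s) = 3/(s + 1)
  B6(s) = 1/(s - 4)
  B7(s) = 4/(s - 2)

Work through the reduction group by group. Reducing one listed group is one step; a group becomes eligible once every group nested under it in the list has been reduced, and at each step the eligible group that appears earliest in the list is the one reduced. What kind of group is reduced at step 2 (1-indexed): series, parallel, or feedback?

(1) reduce the series chain B1, B2, B3
(2) reduce the series chain B6, B7
(3) sum the parallel branches B4, B5, (B6*B7)
(4) feedback reduction of (B1*B2*B3), (B4+B5+(B6*B7))
The group at step 2 is a series group.

Final answer: series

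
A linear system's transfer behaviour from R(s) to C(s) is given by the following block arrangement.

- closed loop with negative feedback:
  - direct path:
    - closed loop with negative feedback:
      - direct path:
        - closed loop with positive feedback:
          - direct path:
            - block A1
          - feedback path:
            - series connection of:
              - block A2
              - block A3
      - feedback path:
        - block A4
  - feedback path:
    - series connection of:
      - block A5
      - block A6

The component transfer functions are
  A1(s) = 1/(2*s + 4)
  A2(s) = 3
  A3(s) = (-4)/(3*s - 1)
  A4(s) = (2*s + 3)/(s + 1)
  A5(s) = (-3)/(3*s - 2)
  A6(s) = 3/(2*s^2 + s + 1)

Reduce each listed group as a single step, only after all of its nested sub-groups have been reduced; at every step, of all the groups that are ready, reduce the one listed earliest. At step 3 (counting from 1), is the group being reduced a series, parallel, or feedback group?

Answer: feedback

Working:
Step 1: cascade A2, A3
Step 2: close the feedback loop around A1, (A2*A3)
Step 3: feedback reduction of [A1/(1-A1*(A2*A3))], A4
Step 4: multiply A5, A6 (series)
Step 5: close the feedback loop around [[A1/(1-A1*(A2*A3))]/(1+[A1/(1-A1*(A2*A3))]*A4)], (A5*A6)
Step 3 collapses a feedback group.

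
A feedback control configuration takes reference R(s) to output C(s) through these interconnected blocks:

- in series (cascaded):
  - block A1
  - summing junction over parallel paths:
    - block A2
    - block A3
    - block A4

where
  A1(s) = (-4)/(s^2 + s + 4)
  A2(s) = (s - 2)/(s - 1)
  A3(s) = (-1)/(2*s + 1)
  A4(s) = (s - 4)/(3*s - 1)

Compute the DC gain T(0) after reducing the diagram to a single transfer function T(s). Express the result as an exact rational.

Step 1 - sum the parallel branches A2, A3, A4 = (8*s^3 - 23*s^2 + 4*s + 5)/(6*s^3 - 5*s^2 - 2*s + 1)
Step 2 - reduce the series chain A1, (A2+A3+A4) = (-32*s^3 + 92*s^2 - 16*s - 20)/(6*s^5 + s^4 + 17*s^3 - 21*s^2 - 7*s + 4)
The step-2 result is T(s). Setting s = 0: T(0) = -20/4 = -5.

Final answer: -5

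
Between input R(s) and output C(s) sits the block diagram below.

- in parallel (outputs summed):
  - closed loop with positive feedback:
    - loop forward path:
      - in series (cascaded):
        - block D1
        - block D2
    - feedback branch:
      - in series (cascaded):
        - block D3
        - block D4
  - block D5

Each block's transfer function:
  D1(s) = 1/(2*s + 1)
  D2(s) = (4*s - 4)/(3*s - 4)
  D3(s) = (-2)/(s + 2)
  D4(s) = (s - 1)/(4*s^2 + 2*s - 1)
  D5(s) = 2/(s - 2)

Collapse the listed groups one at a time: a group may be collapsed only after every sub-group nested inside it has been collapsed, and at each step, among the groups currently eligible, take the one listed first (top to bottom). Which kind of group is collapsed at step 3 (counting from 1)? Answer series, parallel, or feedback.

The answer is feedback.

Reasoning:
(1) combine D1, D2 in series
(2) series reduction of D3, D4
(3) apply the feedback formula to (D1*D2), (D3*D4)
(4) parallel reduction of [(D1*D2)/(1-(D1*D2)*(D3*D4))], D5
Step 3 collapses a feedback group.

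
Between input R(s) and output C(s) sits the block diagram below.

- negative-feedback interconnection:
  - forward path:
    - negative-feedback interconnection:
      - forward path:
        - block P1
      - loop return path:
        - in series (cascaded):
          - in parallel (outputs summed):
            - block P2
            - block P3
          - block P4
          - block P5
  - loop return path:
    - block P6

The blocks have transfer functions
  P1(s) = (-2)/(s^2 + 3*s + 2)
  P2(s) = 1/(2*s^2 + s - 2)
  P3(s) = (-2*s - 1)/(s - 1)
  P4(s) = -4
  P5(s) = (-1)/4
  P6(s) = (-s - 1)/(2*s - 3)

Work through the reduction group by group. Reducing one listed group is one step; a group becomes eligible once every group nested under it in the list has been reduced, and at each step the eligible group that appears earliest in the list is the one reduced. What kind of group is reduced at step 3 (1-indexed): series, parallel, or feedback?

The answer is feedback.

Reasoning:
Step 1 - combine P2, P3 in parallel
Step 2 - cascade (P2+P3), P4, P5
Step 3 - collapse the loop (P1 forward, ((P2+P3)*P4*P5) return)
Step 4 - reduce the feedback loop with forward [P1/(1+P1*((P2+P3)*P4*P5))] and return P6
The group at step 3 is a feedback group.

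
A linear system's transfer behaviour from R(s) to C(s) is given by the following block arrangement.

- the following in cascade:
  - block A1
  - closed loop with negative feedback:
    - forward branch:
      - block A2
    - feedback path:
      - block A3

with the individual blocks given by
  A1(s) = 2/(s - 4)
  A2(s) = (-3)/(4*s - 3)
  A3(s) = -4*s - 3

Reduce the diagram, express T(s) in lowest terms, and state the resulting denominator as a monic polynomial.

The answer is s^2 - 29*s/8 - 3/2.

Reasoning:
[1] apply the feedback formula to A2, A3 gives (-3)/(16*s + 6)
[2] multiply A1, [A2/(1+A2*A3)] (series) gives (-3)/(8*s^2 - 29*s - 12)
No further cancellation is possible in the step-2 result, so that is T(s). Its denominator becomes monic after dividing by the leading coefficient 8.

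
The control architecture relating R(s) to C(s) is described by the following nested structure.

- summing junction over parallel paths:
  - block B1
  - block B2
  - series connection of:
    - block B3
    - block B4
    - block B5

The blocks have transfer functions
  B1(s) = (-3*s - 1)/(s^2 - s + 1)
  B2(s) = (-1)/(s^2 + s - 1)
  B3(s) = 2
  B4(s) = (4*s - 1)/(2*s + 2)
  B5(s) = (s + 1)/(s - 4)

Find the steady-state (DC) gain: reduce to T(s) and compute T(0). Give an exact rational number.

Reducing step by step:

Step 1 - multiply B3, B4, B5 (series) gives (4*s - 1)/(s - 4)
Step 2 - parallel reduction of B1, B2, (B3*B4*B5) gives (4*s^5 - 4*s^4 + 3*s^3 + 32*s^2 - 18*s + 1)/(s^5 - 4*s^4 - s^3 + 6*s^2 - 9*s + 4)
Evaluating the step-2 result (the overall T(s)) at s = 0 gives T(0) = 1/4.

Answer: 1/4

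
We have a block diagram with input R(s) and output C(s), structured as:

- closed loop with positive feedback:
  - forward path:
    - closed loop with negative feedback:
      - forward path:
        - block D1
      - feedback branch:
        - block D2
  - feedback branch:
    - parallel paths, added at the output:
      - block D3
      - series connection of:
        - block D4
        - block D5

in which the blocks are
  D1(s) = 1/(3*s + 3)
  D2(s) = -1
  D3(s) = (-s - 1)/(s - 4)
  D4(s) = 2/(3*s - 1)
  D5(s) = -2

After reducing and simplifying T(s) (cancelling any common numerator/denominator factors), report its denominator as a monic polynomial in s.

First reduce the diagram to T(s).

(1) apply the feedback formula to D1, D2; result 1/(3*s + 2)
(2) cascade D4, D5; result (-4)/(3*s - 1)
(3) add D3, (D4*D5) (parallel); result (-3*s^2 - 6*s + 17)/(3*s^2 - 13*s + 4)
(4) reduce the feedback loop with forward [D1/(1+D1*D2)] and return (D3+(D4*D5)); result (3*s^2 - 13*s + 4)/(9*s^3 - 30*s^2 - 8*s - 9)
The result of step 4 is T(s) in lowest terms. Its denominator has leading coefficient 9; dividing the denominator through by 9 makes it monic.

Answer: s^3 - 10*s^2/3 - 8*s/9 - 1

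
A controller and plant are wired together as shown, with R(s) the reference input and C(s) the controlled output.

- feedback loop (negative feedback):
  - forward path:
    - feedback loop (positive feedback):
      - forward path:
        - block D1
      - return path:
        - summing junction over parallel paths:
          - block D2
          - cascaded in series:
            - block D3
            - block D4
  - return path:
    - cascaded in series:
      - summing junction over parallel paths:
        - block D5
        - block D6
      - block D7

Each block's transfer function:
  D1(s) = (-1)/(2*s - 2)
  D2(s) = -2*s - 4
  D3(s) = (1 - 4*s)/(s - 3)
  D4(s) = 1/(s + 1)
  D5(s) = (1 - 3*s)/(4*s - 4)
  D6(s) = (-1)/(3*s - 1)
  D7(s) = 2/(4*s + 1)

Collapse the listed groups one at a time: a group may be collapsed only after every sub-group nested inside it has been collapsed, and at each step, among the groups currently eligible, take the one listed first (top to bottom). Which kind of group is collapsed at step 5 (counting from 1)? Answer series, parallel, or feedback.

Step 1 - cascade D3, D4
Step 2 - reduce the parallel group D2, (D3*D4)
Step 3 - close the feedback loop around D1, (D2+(D3*D4))
Step 4 - combine D5, D6 in parallel
Step 5 - series reduction of (D5+D6), D7
Step 6 - close the feedback loop around [D1/(1-D1*(D2+(D3*D4)))], ((D5+D6)*D7)
Step 5: series.

Final answer: series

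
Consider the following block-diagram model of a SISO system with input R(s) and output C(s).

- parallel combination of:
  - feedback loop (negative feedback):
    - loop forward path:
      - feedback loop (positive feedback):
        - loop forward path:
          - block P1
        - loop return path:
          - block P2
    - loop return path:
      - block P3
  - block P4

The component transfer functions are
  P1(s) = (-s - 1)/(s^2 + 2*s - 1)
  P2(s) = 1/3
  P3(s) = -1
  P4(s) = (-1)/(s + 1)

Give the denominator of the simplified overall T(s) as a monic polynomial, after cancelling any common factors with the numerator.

Answer: s^3 + 13*s^2/3 + 11*s/3 + 1/3

Working:
Step 1. reduce the feedback loop with forward P1 and return P2 -> (-3*s - 3)/(3*s^2 + 7*s - 2)
Step 2. reduce the feedback loop with forward [P1/(1-P1*P2)] and return P3 -> (-3*s - 3)/(3*s^2 + 10*s + 1)
Step 3. reduce the parallel group [[P1/(1-P1*P2)]/(1+[P1/(1-P1*P2)]*P3)], P4 -> (-6*s^2 - 16*s - 4)/(3*s^3 + 13*s^2 + 11*s + 1)
That last expression is T(s), already simplified. Scaling its denominator by 1/3 (the reciprocal of the leading coefficient) yields the monic denominator.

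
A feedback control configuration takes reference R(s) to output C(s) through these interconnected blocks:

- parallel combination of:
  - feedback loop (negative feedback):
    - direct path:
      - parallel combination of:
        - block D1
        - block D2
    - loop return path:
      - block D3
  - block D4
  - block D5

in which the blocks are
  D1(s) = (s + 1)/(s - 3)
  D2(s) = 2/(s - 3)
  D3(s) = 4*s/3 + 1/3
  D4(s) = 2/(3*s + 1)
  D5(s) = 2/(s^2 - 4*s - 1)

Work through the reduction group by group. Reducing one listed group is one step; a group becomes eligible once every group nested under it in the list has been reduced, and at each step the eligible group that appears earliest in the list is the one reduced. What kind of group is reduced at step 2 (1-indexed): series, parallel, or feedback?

Reducing step by step:

Step 1: parallel reduction of D1, D2
Step 2: collapse the loop ((D1+D2) forward, D3 return)
Step 3: parallel reduction of [(D1+D2)/(1+(D1+D2)*D3)], D4, D5
Step 2 collapses a feedback group.

Answer: feedback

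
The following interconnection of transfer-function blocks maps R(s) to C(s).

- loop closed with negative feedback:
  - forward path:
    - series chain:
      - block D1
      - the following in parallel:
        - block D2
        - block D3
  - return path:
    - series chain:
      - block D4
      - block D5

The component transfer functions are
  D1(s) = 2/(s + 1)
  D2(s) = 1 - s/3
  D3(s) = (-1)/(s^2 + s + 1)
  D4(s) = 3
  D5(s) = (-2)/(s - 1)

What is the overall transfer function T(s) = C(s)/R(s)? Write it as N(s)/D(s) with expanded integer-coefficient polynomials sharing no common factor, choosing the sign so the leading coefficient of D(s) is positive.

Answer: (-2*s^4 + 6*s^3 - 4*s)/(3*s^4 + 15*s^3 - 24*s^2 - 27*s - 3)

Working:
Step 1. add D2, D3 (parallel) = (-s^3 + 2*s^2 + 2*s)/(3*s^2 + 3*s + 3)
Step 2. cascade D1, (D2+D3) = (-2*s^3 + 4*s^2 + 4*s)/(3*s^3 + 6*s^2 + 6*s + 3)
Step 3. cascade D4, D5 = (-6)/(s - 1)
Step 4. reduce the feedback loop with forward (D1*(D2+D3)) and return (D4*D5), giving the overall T(s)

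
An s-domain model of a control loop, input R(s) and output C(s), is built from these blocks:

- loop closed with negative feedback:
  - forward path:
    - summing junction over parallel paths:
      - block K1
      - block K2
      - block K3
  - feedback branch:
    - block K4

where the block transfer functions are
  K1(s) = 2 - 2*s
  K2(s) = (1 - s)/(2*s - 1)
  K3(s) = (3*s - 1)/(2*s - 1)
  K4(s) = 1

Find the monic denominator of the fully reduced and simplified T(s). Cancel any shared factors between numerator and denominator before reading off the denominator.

First reduce the diagram to T(s).

Step 1. add K1, K2, K3 (parallel) gives (-4*s^2 + 8*s - 2)/(2*s - 1)
Step 2. close the feedback loop around (K1+K2+K3), K4 gives (4*s^2 - 8*s + 2)/(4*s^2 - 10*s + 3)
That last expression is T(s), already simplified. Scaling its denominator by 1/4 (the reciprocal of the leading coefficient) yields the monic denominator.

Answer: s^2 - 5*s/2 + 3/4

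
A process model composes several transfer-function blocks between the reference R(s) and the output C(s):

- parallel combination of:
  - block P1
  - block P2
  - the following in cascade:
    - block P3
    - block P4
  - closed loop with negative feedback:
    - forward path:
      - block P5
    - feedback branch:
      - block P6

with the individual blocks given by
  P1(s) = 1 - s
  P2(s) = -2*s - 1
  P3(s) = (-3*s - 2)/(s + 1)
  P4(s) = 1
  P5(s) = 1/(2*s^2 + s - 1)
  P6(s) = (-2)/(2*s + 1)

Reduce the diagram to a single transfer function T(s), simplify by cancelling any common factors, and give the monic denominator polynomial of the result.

The answer is s^4 + 2*s^3 + 3*s^2/4 - s - 3/4.

Reasoning:
(1) multiply P3, P4 (series) -> (-3*s - 2)/(s + 1)
(2) feedback reduction of P5, P6 -> (2*s + 1)/(4*s^3 + 4*s^2 - s - 3)
(3) add P1, P2, (P3*P4), [P5/(1+P5*P6)] (parallel) -> (-12*s^5 - 36*s^4 - 29*s^3 + 9*s^2 + 23*s + 7)/(4*s^4 + 8*s^3 + 3*s^2 - 4*s - 3)
Step 3 gives the fully reduced T(s), with no common factor left to cancel. The denominator's leading coefficient is 4, so divide each of its coefficients by 4 to get the monic form.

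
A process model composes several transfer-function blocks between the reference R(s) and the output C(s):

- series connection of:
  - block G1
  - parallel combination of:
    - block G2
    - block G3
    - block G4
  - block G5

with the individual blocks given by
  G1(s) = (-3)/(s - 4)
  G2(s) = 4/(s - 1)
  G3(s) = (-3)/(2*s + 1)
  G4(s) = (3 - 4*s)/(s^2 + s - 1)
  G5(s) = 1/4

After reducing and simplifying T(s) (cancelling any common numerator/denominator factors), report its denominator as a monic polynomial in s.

(1) sum the parallel branches G2, G3, G4: (-3*s^3 + 22*s^2 + 3*s - 10)/(2*s^4 + s^3 - 4*s^2 + 1)
(2) series reduction of G1, (G2+G3+G4), G5: (9*s^3 - 66*s^2 - 9*s + 30)/(8*s^5 - 28*s^4 - 32*s^3 + 64*s^2 + 4*s - 16)
No further cancellation is possible in the step-2 result, so that is T(s). Its denominator becomes monic after dividing by the leading coefficient 8.

Answer: s^5 - 7*s^4/2 - 4*s^3 + 8*s^2 + s/2 - 2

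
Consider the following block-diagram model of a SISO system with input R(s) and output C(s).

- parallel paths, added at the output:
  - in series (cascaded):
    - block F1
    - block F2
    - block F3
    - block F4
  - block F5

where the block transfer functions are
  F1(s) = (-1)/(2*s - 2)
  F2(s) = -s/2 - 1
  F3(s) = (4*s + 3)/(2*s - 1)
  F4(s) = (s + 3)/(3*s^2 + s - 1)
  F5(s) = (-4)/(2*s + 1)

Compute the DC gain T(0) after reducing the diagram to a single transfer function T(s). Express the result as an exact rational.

(1) cascade F1, F2, F3, F4 gives (4*s^3 + 23*s^2 + 39*s + 18)/(24*s^4 - 28*s^3 - 8*s^2 + 16*s - 4)
(2) parallel reduction of (F1*F2*F3*F4), F5 gives (-88*s^4 + 162*s^3 + 133*s^2 + 11*s + 34)/(48*s^5 - 32*s^4 - 44*s^3 + 24*s^2 + 8*s - 4)
DC gain: substitute s = 0 into T(s) from step 2: T(0) = 34/(-4) = -17/2.

Hence the answer: -17/2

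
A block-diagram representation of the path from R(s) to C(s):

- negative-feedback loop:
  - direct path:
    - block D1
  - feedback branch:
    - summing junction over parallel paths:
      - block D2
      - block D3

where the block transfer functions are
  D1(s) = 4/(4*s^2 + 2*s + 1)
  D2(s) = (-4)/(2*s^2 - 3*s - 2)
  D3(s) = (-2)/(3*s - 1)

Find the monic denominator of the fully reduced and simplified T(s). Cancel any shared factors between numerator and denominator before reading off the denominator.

1. combine D2, D3 in parallel gives (-4*s^2 - 6*s + 8)/(6*s^3 - 11*s^2 - 3*s + 2)
2. reduce the feedback loop with forward D1 and return (D2+D3) gives (24*s^3 - 44*s^2 - 12*s + 8)/(24*s^5 - 32*s^4 - 28*s^3 - 25*s^2 - 23*s + 34)
Step 2 gives the fully reduced T(s), with no common factor left to cancel. The denominator's leading coefficient is 24, so divide each of its coefficients by 24 to get the monic form.

Answer: s^5 - 4*s^4/3 - 7*s^3/6 - 25*s^2/24 - 23*s/24 + 17/12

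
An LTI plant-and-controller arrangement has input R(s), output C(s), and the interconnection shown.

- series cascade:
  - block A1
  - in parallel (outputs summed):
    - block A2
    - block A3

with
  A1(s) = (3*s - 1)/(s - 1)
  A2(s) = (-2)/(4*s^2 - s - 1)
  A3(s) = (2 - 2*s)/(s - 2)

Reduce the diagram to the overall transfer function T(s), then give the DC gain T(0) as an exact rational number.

Step 1: parallel reduction of A2, A3 = (-8*s^3 + 10*s^2 - 2*s + 2)/(4*s^3 - 9*s^2 + s + 2)
Step 2: reduce the series chain A1, (A2+A3) = (-24*s^4 + 38*s^3 - 16*s^2 + 8*s - 2)/(4*s^4 - 13*s^3 + 10*s^2 + s - 2)
DC gain: substitute s = 0 into T(s) from step 2: T(0) = -2/(-2) = 1.

Final answer: 1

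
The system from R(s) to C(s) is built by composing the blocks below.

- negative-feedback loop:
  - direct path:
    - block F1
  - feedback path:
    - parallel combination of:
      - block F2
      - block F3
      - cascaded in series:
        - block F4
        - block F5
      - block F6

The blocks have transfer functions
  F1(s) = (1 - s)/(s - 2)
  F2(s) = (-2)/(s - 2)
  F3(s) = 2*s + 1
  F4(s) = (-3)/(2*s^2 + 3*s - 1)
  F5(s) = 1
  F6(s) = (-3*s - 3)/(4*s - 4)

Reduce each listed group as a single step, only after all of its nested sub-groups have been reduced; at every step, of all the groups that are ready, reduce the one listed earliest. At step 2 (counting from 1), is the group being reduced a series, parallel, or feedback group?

Step 1: multiply F4, F5 (series)
Step 2: reduce the parallel group F2, F3, (F4*F5), F6
Step 3: reduce the feedback loop with forward F1 and return (F2+F3+(F4*F5)+F6)
So the answer for step 2 is parallel.

Hence the answer: parallel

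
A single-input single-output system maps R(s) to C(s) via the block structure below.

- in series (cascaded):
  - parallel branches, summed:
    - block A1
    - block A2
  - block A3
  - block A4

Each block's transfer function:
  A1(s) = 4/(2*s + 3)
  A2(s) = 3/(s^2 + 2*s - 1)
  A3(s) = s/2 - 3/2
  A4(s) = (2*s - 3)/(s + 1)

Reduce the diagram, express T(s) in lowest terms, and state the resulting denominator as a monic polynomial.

Step 1. combine A1, A2 in parallel; result (4*s^2 + 14*s + 5)/(2*s^3 + 7*s^2 + 4*s - 3)
Step 2. series reduction of (A1+A2), A3, A4; result (8*s^4 - 8*s^3 - 80*s^2 + 81*s + 45)/(4*s^4 + 18*s^3 + 22*s^2 + 2*s - 6)
Step 2 gives the fully reduced T(s), with no common factor left to cancel. The denominator's leading coefficient is 4, so divide each of its coefficients by 4 to get the monic form.

Answer: s^4 + 9*s^3/2 + 11*s^2/2 + s/2 - 3/2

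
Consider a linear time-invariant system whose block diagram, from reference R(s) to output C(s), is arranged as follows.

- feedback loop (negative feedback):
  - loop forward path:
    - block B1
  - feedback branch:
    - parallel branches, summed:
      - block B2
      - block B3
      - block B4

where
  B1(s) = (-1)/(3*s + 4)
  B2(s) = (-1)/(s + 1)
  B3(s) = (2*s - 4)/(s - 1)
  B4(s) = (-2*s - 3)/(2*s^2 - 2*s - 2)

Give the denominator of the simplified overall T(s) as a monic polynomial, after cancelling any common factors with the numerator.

(1) parallel reduction of B2, B3, B4 gives (4*s^4 - 12*s^3 - 7*s^2 + 14*s + 9)/(2*s^4 - 2*s^3 - 4*s^2 + 2*s + 2)
(2) close the feedback loop around B1, (B2+B3+B4) gives (-2*s^4 + 2*s^3 + 4*s^2 - 2*s - 2)/(6*s^5 - 2*s^4 - 8*s^3 - 3*s^2 - 1)
That last expression is T(s), already simplified. Scaling its denominator by 1/6 (the reciprocal of the leading coefficient) yields the monic denominator.

Answer: s^5 - s^4/3 - 4*s^3/3 - s^2/2 - 1/6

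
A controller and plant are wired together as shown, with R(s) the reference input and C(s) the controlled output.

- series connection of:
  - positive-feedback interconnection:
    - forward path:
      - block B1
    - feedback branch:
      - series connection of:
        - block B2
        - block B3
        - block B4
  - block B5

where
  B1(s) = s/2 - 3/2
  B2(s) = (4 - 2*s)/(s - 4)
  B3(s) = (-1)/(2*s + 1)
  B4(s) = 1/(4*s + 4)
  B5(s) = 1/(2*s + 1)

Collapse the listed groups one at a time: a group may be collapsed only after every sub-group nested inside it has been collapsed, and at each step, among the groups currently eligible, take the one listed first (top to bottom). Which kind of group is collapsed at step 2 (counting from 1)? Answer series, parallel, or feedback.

[1] multiply B2, B3, B4 (series)
[2] apply the feedback formula to B1, (B2*B3*B4)
[3] multiply [B1/(1-B1*(B2*B3*B4))], B5 (series)
Step 2: feedback.

Therefore the answer is feedback.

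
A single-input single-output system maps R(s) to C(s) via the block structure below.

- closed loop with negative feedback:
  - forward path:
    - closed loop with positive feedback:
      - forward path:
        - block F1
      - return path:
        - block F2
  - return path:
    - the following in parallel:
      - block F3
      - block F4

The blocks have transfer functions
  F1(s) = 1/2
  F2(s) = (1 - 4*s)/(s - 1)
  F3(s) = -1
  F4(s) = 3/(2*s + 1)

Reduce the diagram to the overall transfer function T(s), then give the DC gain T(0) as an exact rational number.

[1] apply the feedback formula to F1, F2, giving (s - 1)/(6*s - 3)
[2] sum the parallel branches F3, F4, giving (2 - 2*s)/(2*s + 1)
[3] collapse the loop ([F1/(1-F1*F2)] forward, (F3+F4) return), giving (2*s^2 - s - 1)/(10*s^2 + 4*s - 5)
That last expression is T(s); at s = 0 only the constant terms survive, so T(0) = -1/(-5) = 1/5.

Final answer: 1/5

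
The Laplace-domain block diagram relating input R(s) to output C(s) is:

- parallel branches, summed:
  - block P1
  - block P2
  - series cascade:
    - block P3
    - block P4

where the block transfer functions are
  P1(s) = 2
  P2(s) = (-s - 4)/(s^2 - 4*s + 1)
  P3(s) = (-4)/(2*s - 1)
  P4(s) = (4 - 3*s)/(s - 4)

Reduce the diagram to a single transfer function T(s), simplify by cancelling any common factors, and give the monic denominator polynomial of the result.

(1) cascade P3, P4 = (12*s - 16)/(2*s^2 - 9*s + 4)
(2) sum the parallel branches P1, P2, (P3*P4) = (4*s^4 - 24*s^3 + 21*s^2 + 58*s - 24)/(2*s^4 - 17*s^3 + 42*s^2 - 25*s + 4)
Step 2 gives the fully reduced T(s), with no common factor left to cancel. The denominator's leading coefficient is 2, so divide each of its coefficients by 2 to get the monic form.

Answer: s^4 - 17*s^3/2 + 21*s^2 - 25*s/2 + 2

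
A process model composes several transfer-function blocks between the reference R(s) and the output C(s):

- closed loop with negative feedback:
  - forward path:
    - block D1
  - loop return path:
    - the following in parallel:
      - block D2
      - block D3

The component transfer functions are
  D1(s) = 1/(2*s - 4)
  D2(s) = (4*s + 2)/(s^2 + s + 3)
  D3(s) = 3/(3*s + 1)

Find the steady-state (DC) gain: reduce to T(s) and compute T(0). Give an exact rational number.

Reducing step by step:

Step 1. reduce the parallel group D2, D3: (15*s^2 + 13*s + 11)/(3*s^3 + 4*s^2 + 10*s + 3)
Step 2. apply the feedback formula to D1, (D2+D3): (3*s^3 + 4*s^2 + 10*s + 3)/(6*s^4 - 4*s^3 + 19*s^2 - 21*s - 1)
The step-2 result is T(s). Setting s = 0: T(0) = 3/(-1) = -3.

Answer: -3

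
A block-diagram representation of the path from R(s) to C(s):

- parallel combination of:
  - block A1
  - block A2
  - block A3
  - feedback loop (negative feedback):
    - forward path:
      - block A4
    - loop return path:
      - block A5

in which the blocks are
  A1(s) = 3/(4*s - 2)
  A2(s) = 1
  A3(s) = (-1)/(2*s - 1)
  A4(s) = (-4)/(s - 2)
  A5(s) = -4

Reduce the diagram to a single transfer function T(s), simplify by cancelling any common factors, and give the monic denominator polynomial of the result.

Answer: s^2 + 27*s/2 - 7

Working:
Step 1 - reduce the feedback loop with forward A4 and return A5: (-4)/(s + 14)
Step 2 - reduce the parallel group A1, A2, A3, [A4/(1+A4*A5)]: (4*s^2 + 39*s - 6)/(4*s^2 + 54*s - 28)
T(s) is the step-2 result (common factors already cancelled). Leading coefficient of the denominator: 4. Divide through by 4 for the monic polynomial.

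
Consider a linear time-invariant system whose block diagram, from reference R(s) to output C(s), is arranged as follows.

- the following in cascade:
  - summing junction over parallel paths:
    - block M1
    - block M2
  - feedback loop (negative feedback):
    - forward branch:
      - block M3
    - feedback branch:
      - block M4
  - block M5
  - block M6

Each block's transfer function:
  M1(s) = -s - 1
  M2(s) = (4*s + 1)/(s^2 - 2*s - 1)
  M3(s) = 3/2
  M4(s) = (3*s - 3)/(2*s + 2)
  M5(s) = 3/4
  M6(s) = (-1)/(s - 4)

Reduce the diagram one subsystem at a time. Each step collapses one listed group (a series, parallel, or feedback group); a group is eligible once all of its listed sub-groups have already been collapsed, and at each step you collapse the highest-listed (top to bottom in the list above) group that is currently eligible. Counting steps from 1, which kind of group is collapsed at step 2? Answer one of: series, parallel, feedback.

[1] parallel reduction of M1, M2
[2] collapse the loop (M3 forward, M4 return)
[3] cascade (M1+M2), [M3/(1+M3*M4)], M5, M6
Step 2: feedback.

Final answer: feedback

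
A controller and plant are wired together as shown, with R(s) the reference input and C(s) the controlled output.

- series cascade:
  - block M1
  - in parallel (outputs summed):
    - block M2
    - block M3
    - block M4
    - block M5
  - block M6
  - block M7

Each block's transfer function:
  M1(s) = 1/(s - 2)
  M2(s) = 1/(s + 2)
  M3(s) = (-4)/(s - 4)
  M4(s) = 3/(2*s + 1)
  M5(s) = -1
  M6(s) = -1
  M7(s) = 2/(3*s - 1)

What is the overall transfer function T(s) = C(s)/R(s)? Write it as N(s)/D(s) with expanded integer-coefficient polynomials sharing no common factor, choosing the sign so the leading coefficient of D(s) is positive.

Step 1 - reduce the parallel group M2, M3, M4, M5: (-2*s^3 - 15*s - 28)/(2*s^3 - 3*s^2 - 18*s - 8)
Step 2 - multiply M1, (M2+M3+M4+M5), M6, M7 (series), giving the overall T(s)

Hence the answer: (4*s^3 + 30*s + 56)/(6*s^5 - 23*s^4 - 29*s^3 + 96*s^2 + 20*s - 16)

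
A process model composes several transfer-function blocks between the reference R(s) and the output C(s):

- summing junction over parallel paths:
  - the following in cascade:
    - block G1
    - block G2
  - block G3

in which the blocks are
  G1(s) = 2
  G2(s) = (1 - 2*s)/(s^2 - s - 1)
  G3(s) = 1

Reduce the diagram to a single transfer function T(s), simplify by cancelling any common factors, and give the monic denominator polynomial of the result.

[1] cascade G1, G2; result (2 - 4*s)/(s^2 - s - 1)
[2] combine (G1*G2), G3 in parallel; result (s^2 - 5*s + 1)/(s^2 - s - 1)
That last expression is T(s), already simplified, and its denominator is already monic.

Final answer: s^2 - s - 1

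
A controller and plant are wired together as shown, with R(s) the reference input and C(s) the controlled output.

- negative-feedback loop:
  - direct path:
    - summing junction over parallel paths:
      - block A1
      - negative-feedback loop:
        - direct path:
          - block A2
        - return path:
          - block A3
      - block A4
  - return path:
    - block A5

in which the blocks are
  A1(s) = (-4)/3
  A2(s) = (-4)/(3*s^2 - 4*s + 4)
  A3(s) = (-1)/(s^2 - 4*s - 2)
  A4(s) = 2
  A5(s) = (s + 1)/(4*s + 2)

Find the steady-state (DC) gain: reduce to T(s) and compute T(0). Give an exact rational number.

Step 1: collapse the loop (A2 forward, A3 return), giving (-4*s^2 + 16*s + 8)/(3*s^4 - 16*s^3 + 14*s^2 - 8*s - 4)
Step 2: sum the parallel branches A1, [A2/(1+A2*A3)], A4, giving (6*s^4 - 32*s^3 + 16*s^2 + 32*s + 16)/(9*s^4 - 48*s^3 + 42*s^2 - 24*s - 12)
Step 3: collapse the loop ((A1+[A2/(1+A2*A3)]+A4) forward, A5 return), giving (12*s^5 - 58*s^4 + 80*s^2 + 64*s + 16)/(21*s^5 - 100*s^4 + 28*s^3 + 18*s^2 - 24*s - 4)
Evaluating the step-3 result (the overall T(s)) at s = 0 gives T(0) = 16/(-4) = -4.

Therefore the answer is -4.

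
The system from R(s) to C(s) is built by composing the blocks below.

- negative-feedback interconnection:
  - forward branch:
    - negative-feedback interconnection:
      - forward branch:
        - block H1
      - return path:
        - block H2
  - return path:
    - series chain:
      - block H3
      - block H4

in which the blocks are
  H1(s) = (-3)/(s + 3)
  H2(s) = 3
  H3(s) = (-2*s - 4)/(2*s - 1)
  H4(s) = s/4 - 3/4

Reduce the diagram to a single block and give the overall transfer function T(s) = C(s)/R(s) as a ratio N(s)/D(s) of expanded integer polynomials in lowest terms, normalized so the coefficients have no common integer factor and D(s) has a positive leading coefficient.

Step 1: collapse the loop (H1 forward, H2 return) -> (-3)/(s - 6)
Step 2: combine H3, H4 in series -> (-s^2 + s + 6)/(4*s - 2)
Step 3: feedback reduction of [H1/(1+H1*H2)], (H3*H4): this yields T(s), and no further normalization is needed

Hence the answer: (6 - 12*s)/(7*s^2 - 29*s - 6)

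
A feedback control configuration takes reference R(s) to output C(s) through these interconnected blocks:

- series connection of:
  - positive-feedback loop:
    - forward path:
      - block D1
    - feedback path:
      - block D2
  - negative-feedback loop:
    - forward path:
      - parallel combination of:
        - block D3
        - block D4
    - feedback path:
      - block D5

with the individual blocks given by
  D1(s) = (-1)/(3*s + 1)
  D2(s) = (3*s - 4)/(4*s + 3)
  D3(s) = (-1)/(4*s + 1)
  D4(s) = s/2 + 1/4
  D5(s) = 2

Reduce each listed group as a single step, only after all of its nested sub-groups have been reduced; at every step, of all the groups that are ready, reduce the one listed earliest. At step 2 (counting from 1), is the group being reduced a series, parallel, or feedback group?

[1] reduce the feedback loop with forward D1 and return D2
[2] parallel reduction of D3, D4
[3] close the feedback loop around (D3+D4), D5
[4] combine [D1/(1-D1*D2)], [(D3+D4)/(1+(D3+D4)*D5)] in series
So the answer for step 2 is parallel.

Final answer: parallel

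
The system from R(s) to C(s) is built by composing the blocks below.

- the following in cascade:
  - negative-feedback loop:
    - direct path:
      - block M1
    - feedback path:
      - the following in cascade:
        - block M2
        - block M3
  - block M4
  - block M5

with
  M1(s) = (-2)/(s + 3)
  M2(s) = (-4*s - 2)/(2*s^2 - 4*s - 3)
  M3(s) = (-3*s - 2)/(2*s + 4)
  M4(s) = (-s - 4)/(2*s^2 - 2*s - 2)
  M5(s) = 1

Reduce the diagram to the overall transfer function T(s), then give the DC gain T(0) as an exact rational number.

First reduce the diagram to T(s).

Step 1: reduce the series chain M2, M3: (6*s^2 + 7*s + 2)/(2*s^3 - 11*s - 6)
Step 2: collapse the loop (M1 forward, (M2*M3) return): (-4*s^3 + 22*s + 12)/(2*s^4 + 6*s^3 - 23*s^2 - 53*s - 22)
Step 3: multiply [M1/(1+M1*(M2*M3))], M4, M5 (series): (2*s^4 + 8*s^3 - 11*s^2 - 50*s - 24)/(2*s^6 + 4*s^5 - 31*s^4 - 36*s^3 + 54*s^2 + 75*s + 22)
Evaluating the step-3 result (the overall T(s)) at s = 0 gives T(0) = -24/22 = -12/11.

Answer: -12/11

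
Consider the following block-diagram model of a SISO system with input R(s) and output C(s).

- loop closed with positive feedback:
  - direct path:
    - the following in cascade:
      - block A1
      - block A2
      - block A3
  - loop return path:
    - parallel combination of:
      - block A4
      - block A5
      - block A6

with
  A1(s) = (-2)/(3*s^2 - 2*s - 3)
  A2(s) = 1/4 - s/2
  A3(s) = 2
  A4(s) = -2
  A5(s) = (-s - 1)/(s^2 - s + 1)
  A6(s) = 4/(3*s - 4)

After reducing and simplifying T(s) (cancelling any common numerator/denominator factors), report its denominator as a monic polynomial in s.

1. cascade A1, A2, A3 -> (2*s - 1)/(3*s^2 - 2*s - 3)
2. reduce the parallel group A4, A5, A6 -> (-6*s^3 + 15*s^2 - 17*s + 16)/(3*s^3 - 7*s^2 + 7*s - 4)
3. apply the feedback formula to (A1*A2*A3), (A4+A5+A6) -> (6*s^4 - 17*s^3 + 21*s^2 - 15*s + 4)/(9*s^5 - 15*s^4 - 10*s^3 + 44*s^2 - 62*s + 28)
Step 3 gives the fully reduced T(s), with no common factor left to cancel. The denominator's leading coefficient is 9, so divide each of its coefficients by 9 to get the monic form.

Answer: s^5 - 5*s^4/3 - 10*s^3/9 + 44*s^2/9 - 62*s/9 + 28/9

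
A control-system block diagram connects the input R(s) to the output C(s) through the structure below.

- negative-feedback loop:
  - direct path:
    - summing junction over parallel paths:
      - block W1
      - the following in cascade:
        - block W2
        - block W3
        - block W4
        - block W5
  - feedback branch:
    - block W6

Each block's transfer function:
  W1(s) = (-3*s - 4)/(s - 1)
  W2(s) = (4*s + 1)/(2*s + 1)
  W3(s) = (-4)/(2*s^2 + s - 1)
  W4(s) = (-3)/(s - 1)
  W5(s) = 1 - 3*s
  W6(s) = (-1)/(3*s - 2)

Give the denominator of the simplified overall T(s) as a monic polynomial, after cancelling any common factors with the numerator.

Answer: s^5 + s^4/3 + 13*s^3/12 + 167*s^2/12 - 4*s/3 - 3/2

Working:
Step 1 - series reduction of W2, W3, W4, W5: (-144*s^2 + 12*s + 12)/(4*s^4 - 5*s^2 + 1)
Step 2 - sum the parallel branches W1, (W2*W3*W4*W5): (-12*s^4 - 28*s^3 - 157*s^2 + 19*s + 16)/(4*s^4 - 5*s^2 + 1)
Step 3 - apply the feedback formula to (W1+(W2*W3*W4*W5)), W6: (-36*s^5 - 60*s^4 - 415*s^3 + 371*s^2 + 10*s - 32)/(12*s^5 + 4*s^4 + 13*s^3 + 167*s^2 - 16*s - 18)
T(s) is the step-3 result (common factors already cancelled). Leading coefficient of the denominator: 12. Divide through by 12 for the monic polynomial.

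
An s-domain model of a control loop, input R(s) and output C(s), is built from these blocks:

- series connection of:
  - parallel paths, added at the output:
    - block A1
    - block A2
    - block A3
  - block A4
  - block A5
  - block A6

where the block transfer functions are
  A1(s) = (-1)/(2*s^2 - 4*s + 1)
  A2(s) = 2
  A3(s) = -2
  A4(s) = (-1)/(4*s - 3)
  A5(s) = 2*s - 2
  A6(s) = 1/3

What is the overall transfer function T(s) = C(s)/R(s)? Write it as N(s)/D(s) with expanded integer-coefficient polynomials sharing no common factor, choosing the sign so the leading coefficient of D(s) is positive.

The answer is (2*s - 2)/(24*s^3 - 66*s^2 + 48*s - 9).

Reasoning:
[1] reduce the parallel group A1, A2, A3, giving (-1)/(2*s^2 - 4*s + 1)
[2] combine (A1+A2+A3), A4, A5, A6 in series - this is the overall T(s), already in the required normalized form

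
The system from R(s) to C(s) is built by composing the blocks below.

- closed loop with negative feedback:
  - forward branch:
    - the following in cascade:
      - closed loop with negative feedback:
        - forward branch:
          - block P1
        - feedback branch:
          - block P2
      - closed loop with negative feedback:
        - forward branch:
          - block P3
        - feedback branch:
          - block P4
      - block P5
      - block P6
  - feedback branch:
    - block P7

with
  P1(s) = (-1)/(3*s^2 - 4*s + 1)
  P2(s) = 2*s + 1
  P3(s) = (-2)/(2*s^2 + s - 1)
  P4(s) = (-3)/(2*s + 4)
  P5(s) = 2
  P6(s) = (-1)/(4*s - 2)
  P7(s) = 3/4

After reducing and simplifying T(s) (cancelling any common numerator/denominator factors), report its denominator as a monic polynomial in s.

Reducing step by step:

[1] collapse the loop (P1 forward, P2 return) gives (-1)/(3*s^2 - 6*s)
[2] reduce the feedback loop with forward P3 and return P4 gives (-2*s - 4)/(2*s^3 + 5*s^2 + s + 1)
[3] cascade [P1/(1+P1*P2)], [P3/(1+P3*P4)], P5, P6 gives (-2*s - 4)/(12*s^6 - 57*s^4 + 21*s^3 - 9*s^2 + 6*s)
[4] feedback reduction of ([P1/(1+P1*P2)]*[P3/(1+P3*P4)]*P5*P6), P7 gives (-4*s - 8)/(24*s^6 - 114*s^4 + 42*s^3 - 18*s^2 + 9*s - 6)
The result of step 4 is T(s) in lowest terms. Its denominator has leading coefficient 24; dividing the denominator through by 24 makes it monic.

Answer: s^6 - 19*s^4/4 + 7*s^3/4 - 3*s^2/4 + 3*s/8 - 1/4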